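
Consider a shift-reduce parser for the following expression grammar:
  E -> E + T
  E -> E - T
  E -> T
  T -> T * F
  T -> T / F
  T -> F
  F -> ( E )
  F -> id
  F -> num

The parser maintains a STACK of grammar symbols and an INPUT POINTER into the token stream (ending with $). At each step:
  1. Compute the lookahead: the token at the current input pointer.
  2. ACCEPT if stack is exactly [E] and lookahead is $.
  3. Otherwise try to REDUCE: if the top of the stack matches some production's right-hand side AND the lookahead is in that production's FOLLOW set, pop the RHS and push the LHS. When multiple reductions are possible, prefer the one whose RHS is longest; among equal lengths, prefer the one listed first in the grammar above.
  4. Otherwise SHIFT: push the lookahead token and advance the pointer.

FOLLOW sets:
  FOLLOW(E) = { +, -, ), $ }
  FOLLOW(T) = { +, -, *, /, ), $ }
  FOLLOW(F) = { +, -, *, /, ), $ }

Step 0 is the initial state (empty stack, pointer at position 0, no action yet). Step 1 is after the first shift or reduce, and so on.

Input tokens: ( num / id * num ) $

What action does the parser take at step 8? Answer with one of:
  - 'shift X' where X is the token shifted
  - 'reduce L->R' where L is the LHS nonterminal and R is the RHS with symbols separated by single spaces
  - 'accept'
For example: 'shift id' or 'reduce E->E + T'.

Answer: reduce T->T / F

Derivation:
Step 1: shift (. Stack=[(] ptr=1 lookahead=num remaining=[num / id * num ) $]
Step 2: shift num. Stack=[( num] ptr=2 lookahead=/ remaining=[/ id * num ) $]
Step 3: reduce F->num. Stack=[( F] ptr=2 lookahead=/ remaining=[/ id * num ) $]
Step 4: reduce T->F. Stack=[( T] ptr=2 lookahead=/ remaining=[/ id * num ) $]
Step 5: shift /. Stack=[( T /] ptr=3 lookahead=id remaining=[id * num ) $]
Step 6: shift id. Stack=[( T / id] ptr=4 lookahead=* remaining=[* num ) $]
Step 7: reduce F->id. Stack=[( T / F] ptr=4 lookahead=* remaining=[* num ) $]
Step 8: reduce T->T / F. Stack=[( T] ptr=4 lookahead=* remaining=[* num ) $]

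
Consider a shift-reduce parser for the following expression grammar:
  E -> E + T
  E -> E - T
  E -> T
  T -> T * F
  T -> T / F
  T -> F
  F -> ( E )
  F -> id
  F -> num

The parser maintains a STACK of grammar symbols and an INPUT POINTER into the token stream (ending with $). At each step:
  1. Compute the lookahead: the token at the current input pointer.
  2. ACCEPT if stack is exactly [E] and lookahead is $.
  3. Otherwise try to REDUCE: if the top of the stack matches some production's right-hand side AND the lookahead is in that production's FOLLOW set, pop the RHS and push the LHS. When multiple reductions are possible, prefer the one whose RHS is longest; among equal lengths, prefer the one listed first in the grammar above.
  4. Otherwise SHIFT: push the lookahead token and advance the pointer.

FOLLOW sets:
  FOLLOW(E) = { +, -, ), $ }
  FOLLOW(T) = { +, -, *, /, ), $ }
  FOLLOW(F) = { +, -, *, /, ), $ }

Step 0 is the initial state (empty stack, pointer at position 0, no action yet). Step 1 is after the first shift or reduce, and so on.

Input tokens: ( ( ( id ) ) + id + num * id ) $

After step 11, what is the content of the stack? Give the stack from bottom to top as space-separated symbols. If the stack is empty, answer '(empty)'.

Answer: ( ( E

Derivation:
Step 1: shift (. Stack=[(] ptr=1 lookahead=( remaining=[( ( id ) ) + id + num * id ) $]
Step 2: shift (. Stack=[( (] ptr=2 lookahead=( remaining=[( id ) ) + id + num * id ) $]
Step 3: shift (. Stack=[( ( (] ptr=3 lookahead=id remaining=[id ) ) + id + num * id ) $]
Step 4: shift id. Stack=[( ( ( id] ptr=4 lookahead=) remaining=[) ) + id + num * id ) $]
Step 5: reduce F->id. Stack=[( ( ( F] ptr=4 lookahead=) remaining=[) ) + id + num * id ) $]
Step 6: reduce T->F. Stack=[( ( ( T] ptr=4 lookahead=) remaining=[) ) + id + num * id ) $]
Step 7: reduce E->T. Stack=[( ( ( E] ptr=4 lookahead=) remaining=[) ) + id + num * id ) $]
Step 8: shift ). Stack=[( ( ( E )] ptr=5 lookahead=) remaining=[) + id + num * id ) $]
Step 9: reduce F->( E ). Stack=[( ( F] ptr=5 lookahead=) remaining=[) + id + num * id ) $]
Step 10: reduce T->F. Stack=[( ( T] ptr=5 lookahead=) remaining=[) + id + num * id ) $]
Step 11: reduce E->T. Stack=[( ( E] ptr=5 lookahead=) remaining=[) + id + num * id ) $]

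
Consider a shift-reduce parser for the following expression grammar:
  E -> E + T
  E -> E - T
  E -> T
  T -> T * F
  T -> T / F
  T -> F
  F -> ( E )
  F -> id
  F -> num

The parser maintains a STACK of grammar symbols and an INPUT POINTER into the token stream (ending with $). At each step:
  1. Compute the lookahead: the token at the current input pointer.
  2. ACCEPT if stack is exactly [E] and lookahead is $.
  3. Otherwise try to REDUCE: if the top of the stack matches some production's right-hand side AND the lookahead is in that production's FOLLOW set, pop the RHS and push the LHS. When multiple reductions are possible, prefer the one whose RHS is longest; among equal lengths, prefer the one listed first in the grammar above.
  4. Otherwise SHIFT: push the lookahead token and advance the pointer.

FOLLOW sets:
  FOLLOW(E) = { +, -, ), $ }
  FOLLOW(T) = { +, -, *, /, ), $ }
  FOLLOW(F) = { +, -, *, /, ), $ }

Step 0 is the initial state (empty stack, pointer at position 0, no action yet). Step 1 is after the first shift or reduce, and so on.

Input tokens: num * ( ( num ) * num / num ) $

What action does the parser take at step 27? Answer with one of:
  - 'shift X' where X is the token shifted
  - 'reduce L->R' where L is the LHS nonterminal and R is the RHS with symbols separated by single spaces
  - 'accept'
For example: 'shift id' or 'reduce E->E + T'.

Answer: accept

Derivation:
Step 1: shift num. Stack=[num] ptr=1 lookahead=* remaining=[* ( ( num ) * num / num ) $]
Step 2: reduce F->num. Stack=[F] ptr=1 lookahead=* remaining=[* ( ( num ) * num / num ) $]
Step 3: reduce T->F. Stack=[T] ptr=1 lookahead=* remaining=[* ( ( num ) * num / num ) $]
Step 4: shift *. Stack=[T *] ptr=2 lookahead=( remaining=[( ( num ) * num / num ) $]
Step 5: shift (. Stack=[T * (] ptr=3 lookahead=( remaining=[( num ) * num / num ) $]
Step 6: shift (. Stack=[T * ( (] ptr=4 lookahead=num remaining=[num ) * num / num ) $]
Step 7: shift num. Stack=[T * ( ( num] ptr=5 lookahead=) remaining=[) * num / num ) $]
Step 8: reduce F->num. Stack=[T * ( ( F] ptr=5 lookahead=) remaining=[) * num / num ) $]
Step 9: reduce T->F. Stack=[T * ( ( T] ptr=5 lookahead=) remaining=[) * num / num ) $]
Step 10: reduce E->T. Stack=[T * ( ( E] ptr=5 lookahead=) remaining=[) * num / num ) $]
Step 11: shift ). Stack=[T * ( ( E )] ptr=6 lookahead=* remaining=[* num / num ) $]
Step 12: reduce F->( E ). Stack=[T * ( F] ptr=6 lookahead=* remaining=[* num / num ) $]
Step 13: reduce T->F. Stack=[T * ( T] ptr=6 lookahead=* remaining=[* num / num ) $]
Step 14: shift *. Stack=[T * ( T *] ptr=7 lookahead=num remaining=[num / num ) $]
Step 15: shift num. Stack=[T * ( T * num] ptr=8 lookahead=/ remaining=[/ num ) $]
Step 16: reduce F->num. Stack=[T * ( T * F] ptr=8 lookahead=/ remaining=[/ num ) $]
Step 17: reduce T->T * F. Stack=[T * ( T] ptr=8 lookahead=/ remaining=[/ num ) $]
Step 18: shift /. Stack=[T * ( T /] ptr=9 lookahead=num remaining=[num ) $]
Step 19: shift num. Stack=[T * ( T / num] ptr=10 lookahead=) remaining=[) $]
Step 20: reduce F->num. Stack=[T * ( T / F] ptr=10 lookahead=) remaining=[) $]
Step 21: reduce T->T / F. Stack=[T * ( T] ptr=10 lookahead=) remaining=[) $]
Step 22: reduce E->T. Stack=[T * ( E] ptr=10 lookahead=) remaining=[) $]
Step 23: shift ). Stack=[T * ( E )] ptr=11 lookahead=$ remaining=[$]
Step 24: reduce F->( E ). Stack=[T * F] ptr=11 lookahead=$ remaining=[$]
Step 25: reduce T->T * F. Stack=[T] ptr=11 lookahead=$ remaining=[$]
Step 26: reduce E->T. Stack=[E] ptr=11 lookahead=$ remaining=[$]
Step 27: accept. Stack=[E] ptr=11 lookahead=$ remaining=[$]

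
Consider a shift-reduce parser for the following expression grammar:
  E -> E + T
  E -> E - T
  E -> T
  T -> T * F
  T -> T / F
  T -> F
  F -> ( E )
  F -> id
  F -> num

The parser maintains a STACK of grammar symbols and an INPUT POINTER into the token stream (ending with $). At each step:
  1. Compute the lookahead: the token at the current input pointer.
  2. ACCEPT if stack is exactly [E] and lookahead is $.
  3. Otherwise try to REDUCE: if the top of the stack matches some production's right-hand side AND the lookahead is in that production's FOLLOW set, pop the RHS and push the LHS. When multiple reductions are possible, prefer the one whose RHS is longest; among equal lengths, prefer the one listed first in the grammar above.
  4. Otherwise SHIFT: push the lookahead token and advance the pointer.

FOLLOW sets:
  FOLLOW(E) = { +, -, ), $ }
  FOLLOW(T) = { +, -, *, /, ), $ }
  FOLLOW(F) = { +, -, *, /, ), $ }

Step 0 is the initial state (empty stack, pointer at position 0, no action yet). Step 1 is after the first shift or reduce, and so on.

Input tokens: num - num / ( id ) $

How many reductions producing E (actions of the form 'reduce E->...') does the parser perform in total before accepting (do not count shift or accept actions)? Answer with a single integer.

Answer: 3

Derivation:
Step 1: shift num. Stack=[num] ptr=1 lookahead=- remaining=[- num / ( id ) $]
Step 2: reduce F->num. Stack=[F] ptr=1 lookahead=- remaining=[- num / ( id ) $]
Step 3: reduce T->F. Stack=[T] ptr=1 lookahead=- remaining=[- num / ( id ) $]
Step 4: reduce E->T. Stack=[E] ptr=1 lookahead=- remaining=[- num / ( id ) $]
Step 5: shift -. Stack=[E -] ptr=2 lookahead=num remaining=[num / ( id ) $]
Step 6: shift num. Stack=[E - num] ptr=3 lookahead=/ remaining=[/ ( id ) $]
Step 7: reduce F->num. Stack=[E - F] ptr=3 lookahead=/ remaining=[/ ( id ) $]
Step 8: reduce T->F. Stack=[E - T] ptr=3 lookahead=/ remaining=[/ ( id ) $]
Step 9: shift /. Stack=[E - T /] ptr=4 lookahead=( remaining=[( id ) $]
Step 10: shift (. Stack=[E - T / (] ptr=5 lookahead=id remaining=[id ) $]
Step 11: shift id. Stack=[E - T / ( id] ptr=6 lookahead=) remaining=[) $]
Step 12: reduce F->id. Stack=[E - T / ( F] ptr=6 lookahead=) remaining=[) $]
Step 13: reduce T->F. Stack=[E - T / ( T] ptr=6 lookahead=) remaining=[) $]
Step 14: reduce E->T. Stack=[E - T / ( E] ptr=6 lookahead=) remaining=[) $]
Step 15: shift ). Stack=[E - T / ( E )] ptr=7 lookahead=$ remaining=[$]
Step 16: reduce F->( E ). Stack=[E - T / F] ptr=7 lookahead=$ remaining=[$]
Step 17: reduce T->T / F. Stack=[E - T] ptr=7 lookahead=$ remaining=[$]
Step 18: reduce E->E - T. Stack=[E] ptr=7 lookahead=$ remaining=[$]
Step 19: accept. Stack=[E] ptr=7 lookahead=$ remaining=[$]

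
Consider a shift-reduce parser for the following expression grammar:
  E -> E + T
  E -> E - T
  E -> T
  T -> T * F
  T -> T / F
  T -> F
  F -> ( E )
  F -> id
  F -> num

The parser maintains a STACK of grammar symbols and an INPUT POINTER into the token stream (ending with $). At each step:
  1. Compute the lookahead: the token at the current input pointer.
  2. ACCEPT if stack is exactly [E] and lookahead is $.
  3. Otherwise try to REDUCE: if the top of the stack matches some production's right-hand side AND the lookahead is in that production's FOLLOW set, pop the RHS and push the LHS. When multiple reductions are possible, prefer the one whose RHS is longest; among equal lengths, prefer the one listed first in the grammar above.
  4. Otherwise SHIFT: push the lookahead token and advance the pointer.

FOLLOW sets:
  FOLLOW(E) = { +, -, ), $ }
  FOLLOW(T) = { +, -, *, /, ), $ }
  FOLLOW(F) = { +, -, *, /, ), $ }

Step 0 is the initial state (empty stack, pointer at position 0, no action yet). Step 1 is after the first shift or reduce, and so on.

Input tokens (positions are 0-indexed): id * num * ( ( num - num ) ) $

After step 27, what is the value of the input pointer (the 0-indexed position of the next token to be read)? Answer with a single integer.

Step 1: shift id. Stack=[id] ptr=1 lookahead=* remaining=[* num * ( ( num - num ) ) $]
Step 2: reduce F->id. Stack=[F] ptr=1 lookahead=* remaining=[* num * ( ( num - num ) ) $]
Step 3: reduce T->F. Stack=[T] ptr=1 lookahead=* remaining=[* num * ( ( num - num ) ) $]
Step 4: shift *. Stack=[T *] ptr=2 lookahead=num remaining=[num * ( ( num - num ) ) $]
Step 5: shift num. Stack=[T * num] ptr=3 lookahead=* remaining=[* ( ( num - num ) ) $]
Step 6: reduce F->num. Stack=[T * F] ptr=3 lookahead=* remaining=[* ( ( num - num ) ) $]
Step 7: reduce T->T * F. Stack=[T] ptr=3 lookahead=* remaining=[* ( ( num - num ) ) $]
Step 8: shift *. Stack=[T *] ptr=4 lookahead=( remaining=[( ( num - num ) ) $]
Step 9: shift (. Stack=[T * (] ptr=5 lookahead=( remaining=[( num - num ) ) $]
Step 10: shift (. Stack=[T * ( (] ptr=6 lookahead=num remaining=[num - num ) ) $]
Step 11: shift num. Stack=[T * ( ( num] ptr=7 lookahead=- remaining=[- num ) ) $]
Step 12: reduce F->num. Stack=[T * ( ( F] ptr=7 lookahead=- remaining=[- num ) ) $]
Step 13: reduce T->F. Stack=[T * ( ( T] ptr=7 lookahead=- remaining=[- num ) ) $]
Step 14: reduce E->T. Stack=[T * ( ( E] ptr=7 lookahead=- remaining=[- num ) ) $]
Step 15: shift -. Stack=[T * ( ( E -] ptr=8 lookahead=num remaining=[num ) ) $]
Step 16: shift num. Stack=[T * ( ( E - num] ptr=9 lookahead=) remaining=[) ) $]
Step 17: reduce F->num. Stack=[T * ( ( E - F] ptr=9 lookahead=) remaining=[) ) $]
Step 18: reduce T->F. Stack=[T * ( ( E - T] ptr=9 lookahead=) remaining=[) ) $]
Step 19: reduce E->E - T. Stack=[T * ( ( E] ptr=9 lookahead=) remaining=[) ) $]
Step 20: shift ). Stack=[T * ( ( E )] ptr=10 lookahead=) remaining=[) $]
Step 21: reduce F->( E ). Stack=[T * ( F] ptr=10 lookahead=) remaining=[) $]
Step 22: reduce T->F. Stack=[T * ( T] ptr=10 lookahead=) remaining=[) $]
Step 23: reduce E->T. Stack=[T * ( E] ptr=10 lookahead=) remaining=[) $]
Step 24: shift ). Stack=[T * ( E )] ptr=11 lookahead=$ remaining=[$]
Step 25: reduce F->( E ). Stack=[T * F] ptr=11 lookahead=$ remaining=[$]
Step 26: reduce T->T * F. Stack=[T] ptr=11 lookahead=$ remaining=[$]
Step 27: reduce E->T. Stack=[E] ptr=11 lookahead=$ remaining=[$]

Answer: 11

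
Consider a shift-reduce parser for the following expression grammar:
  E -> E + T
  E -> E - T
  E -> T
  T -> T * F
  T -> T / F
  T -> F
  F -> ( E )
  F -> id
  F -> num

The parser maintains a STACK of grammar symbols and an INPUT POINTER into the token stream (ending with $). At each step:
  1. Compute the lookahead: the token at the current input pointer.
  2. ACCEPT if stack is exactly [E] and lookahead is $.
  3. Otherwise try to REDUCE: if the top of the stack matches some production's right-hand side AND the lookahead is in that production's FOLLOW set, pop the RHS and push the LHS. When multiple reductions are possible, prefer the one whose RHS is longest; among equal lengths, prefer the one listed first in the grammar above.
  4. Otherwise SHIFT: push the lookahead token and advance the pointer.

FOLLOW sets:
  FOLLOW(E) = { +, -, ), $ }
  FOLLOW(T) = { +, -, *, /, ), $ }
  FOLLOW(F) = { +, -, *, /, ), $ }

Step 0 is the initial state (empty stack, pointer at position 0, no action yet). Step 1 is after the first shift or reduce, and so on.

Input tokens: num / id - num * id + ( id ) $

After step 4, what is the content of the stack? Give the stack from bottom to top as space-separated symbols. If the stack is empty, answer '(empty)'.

Step 1: shift num. Stack=[num] ptr=1 lookahead=/ remaining=[/ id - num * id + ( id ) $]
Step 2: reduce F->num. Stack=[F] ptr=1 lookahead=/ remaining=[/ id - num * id + ( id ) $]
Step 3: reduce T->F. Stack=[T] ptr=1 lookahead=/ remaining=[/ id - num * id + ( id ) $]
Step 4: shift /. Stack=[T /] ptr=2 lookahead=id remaining=[id - num * id + ( id ) $]

Answer: T /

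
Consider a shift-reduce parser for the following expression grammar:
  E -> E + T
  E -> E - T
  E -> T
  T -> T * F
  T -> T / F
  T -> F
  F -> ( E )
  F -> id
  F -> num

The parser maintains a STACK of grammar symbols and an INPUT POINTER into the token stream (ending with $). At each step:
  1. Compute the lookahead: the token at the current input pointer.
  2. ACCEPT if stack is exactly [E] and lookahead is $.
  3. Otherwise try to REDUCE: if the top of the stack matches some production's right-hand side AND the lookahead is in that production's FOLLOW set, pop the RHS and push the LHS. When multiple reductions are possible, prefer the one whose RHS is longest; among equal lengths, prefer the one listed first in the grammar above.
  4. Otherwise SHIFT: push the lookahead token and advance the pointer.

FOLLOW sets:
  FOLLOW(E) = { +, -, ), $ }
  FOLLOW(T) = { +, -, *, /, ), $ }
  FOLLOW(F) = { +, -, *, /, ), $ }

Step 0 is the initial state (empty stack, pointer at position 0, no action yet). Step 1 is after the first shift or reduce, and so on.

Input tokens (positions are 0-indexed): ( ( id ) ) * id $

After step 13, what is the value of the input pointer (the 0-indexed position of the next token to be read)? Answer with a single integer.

Step 1: shift (. Stack=[(] ptr=1 lookahead=( remaining=[( id ) ) * id $]
Step 2: shift (. Stack=[( (] ptr=2 lookahead=id remaining=[id ) ) * id $]
Step 3: shift id. Stack=[( ( id] ptr=3 lookahead=) remaining=[) ) * id $]
Step 4: reduce F->id. Stack=[( ( F] ptr=3 lookahead=) remaining=[) ) * id $]
Step 5: reduce T->F. Stack=[( ( T] ptr=3 lookahead=) remaining=[) ) * id $]
Step 6: reduce E->T. Stack=[( ( E] ptr=3 lookahead=) remaining=[) ) * id $]
Step 7: shift ). Stack=[( ( E )] ptr=4 lookahead=) remaining=[) * id $]
Step 8: reduce F->( E ). Stack=[( F] ptr=4 lookahead=) remaining=[) * id $]
Step 9: reduce T->F. Stack=[( T] ptr=4 lookahead=) remaining=[) * id $]
Step 10: reduce E->T. Stack=[( E] ptr=4 lookahead=) remaining=[) * id $]
Step 11: shift ). Stack=[( E )] ptr=5 lookahead=* remaining=[* id $]
Step 12: reduce F->( E ). Stack=[F] ptr=5 lookahead=* remaining=[* id $]
Step 13: reduce T->F. Stack=[T] ptr=5 lookahead=* remaining=[* id $]

Answer: 5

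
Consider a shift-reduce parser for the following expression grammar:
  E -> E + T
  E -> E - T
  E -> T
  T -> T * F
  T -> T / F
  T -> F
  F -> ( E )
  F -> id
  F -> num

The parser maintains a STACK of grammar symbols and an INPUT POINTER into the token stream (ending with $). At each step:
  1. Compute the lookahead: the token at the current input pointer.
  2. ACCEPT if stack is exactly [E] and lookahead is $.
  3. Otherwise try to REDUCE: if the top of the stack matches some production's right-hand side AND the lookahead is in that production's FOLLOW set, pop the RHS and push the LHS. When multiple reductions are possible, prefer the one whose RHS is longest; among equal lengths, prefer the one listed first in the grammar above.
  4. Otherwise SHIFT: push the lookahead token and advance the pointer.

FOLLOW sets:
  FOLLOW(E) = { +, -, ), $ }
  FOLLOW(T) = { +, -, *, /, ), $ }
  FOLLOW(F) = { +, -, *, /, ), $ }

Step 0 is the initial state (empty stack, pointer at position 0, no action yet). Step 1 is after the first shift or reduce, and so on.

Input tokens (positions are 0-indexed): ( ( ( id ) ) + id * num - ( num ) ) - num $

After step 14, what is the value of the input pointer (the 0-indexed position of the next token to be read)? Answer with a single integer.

Answer: 6

Derivation:
Step 1: shift (. Stack=[(] ptr=1 lookahead=( remaining=[( ( id ) ) + id * num - ( num ) ) - num $]
Step 2: shift (. Stack=[( (] ptr=2 lookahead=( remaining=[( id ) ) + id * num - ( num ) ) - num $]
Step 3: shift (. Stack=[( ( (] ptr=3 lookahead=id remaining=[id ) ) + id * num - ( num ) ) - num $]
Step 4: shift id. Stack=[( ( ( id] ptr=4 lookahead=) remaining=[) ) + id * num - ( num ) ) - num $]
Step 5: reduce F->id. Stack=[( ( ( F] ptr=4 lookahead=) remaining=[) ) + id * num - ( num ) ) - num $]
Step 6: reduce T->F. Stack=[( ( ( T] ptr=4 lookahead=) remaining=[) ) + id * num - ( num ) ) - num $]
Step 7: reduce E->T. Stack=[( ( ( E] ptr=4 lookahead=) remaining=[) ) + id * num - ( num ) ) - num $]
Step 8: shift ). Stack=[( ( ( E )] ptr=5 lookahead=) remaining=[) + id * num - ( num ) ) - num $]
Step 9: reduce F->( E ). Stack=[( ( F] ptr=5 lookahead=) remaining=[) + id * num - ( num ) ) - num $]
Step 10: reduce T->F. Stack=[( ( T] ptr=5 lookahead=) remaining=[) + id * num - ( num ) ) - num $]
Step 11: reduce E->T. Stack=[( ( E] ptr=5 lookahead=) remaining=[) + id * num - ( num ) ) - num $]
Step 12: shift ). Stack=[( ( E )] ptr=6 lookahead=+ remaining=[+ id * num - ( num ) ) - num $]
Step 13: reduce F->( E ). Stack=[( F] ptr=6 lookahead=+ remaining=[+ id * num - ( num ) ) - num $]
Step 14: reduce T->F. Stack=[( T] ptr=6 lookahead=+ remaining=[+ id * num - ( num ) ) - num $]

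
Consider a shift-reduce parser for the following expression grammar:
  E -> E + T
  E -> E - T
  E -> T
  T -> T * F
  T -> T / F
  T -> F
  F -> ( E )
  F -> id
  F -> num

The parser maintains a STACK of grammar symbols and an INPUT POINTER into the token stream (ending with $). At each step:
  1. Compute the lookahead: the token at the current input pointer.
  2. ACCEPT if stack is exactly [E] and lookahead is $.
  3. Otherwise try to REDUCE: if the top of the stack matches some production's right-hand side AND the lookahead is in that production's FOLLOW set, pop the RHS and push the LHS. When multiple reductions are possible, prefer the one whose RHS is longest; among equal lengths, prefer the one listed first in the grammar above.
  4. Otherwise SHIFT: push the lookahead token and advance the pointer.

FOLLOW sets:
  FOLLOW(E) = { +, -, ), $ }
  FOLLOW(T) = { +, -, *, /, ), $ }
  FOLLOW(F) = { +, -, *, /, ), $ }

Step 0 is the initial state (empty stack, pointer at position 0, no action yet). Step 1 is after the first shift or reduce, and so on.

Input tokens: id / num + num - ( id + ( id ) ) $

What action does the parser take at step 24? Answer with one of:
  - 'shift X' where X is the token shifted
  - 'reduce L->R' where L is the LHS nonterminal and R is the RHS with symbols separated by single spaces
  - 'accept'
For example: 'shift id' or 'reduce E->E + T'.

Answer: reduce T->F

Derivation:
Step 1: shift id. Stack=[id] ptr=1 lookahead=/ remaining=[/ num + num - ( id + ( id ) ) $]
Step 2: reduce F->id. Stack=[F] ptr=1 lookahead=/ remaining=[/ num + num - ( id + ( id ) ) $]
Step 3: reduce T->F. Stack=[T] ptr=1 lookahead=/ remaining=[/ num + num - ( id + ( id ) ) $]
Step 4: shift /. Stack=[T /] ptr=2 lookahead=num remaining=[num + num - ( id + ( id ) ) $]
Step 5: shift num. Stack=[T / num] ptr=3 lookahead=+ remaining=[+ num - ( id + ( id ) ) $]
Step 6: reduce F->num. Stack=[T / F] ptr=3 lookahead=+ remaining=[+ num - ( id + ( id ) ) $]
Step 7: reduce T->T / F. Stack=[T] ptr=3 lookahead=+ remaining=[+ num - ( id + ( id ) ) $]
Step 8: reduce E->T. Stack=[E] ptr=3 lookahead=+ remaining=[+ num - ( id + ( id ) ) $]
Step 9: shift +. Stack=[E +] ptr=4 lookahead=num remaining=[num - ( id + ( id ) ) $]
Step 10: shift num. Stack=[E + num] ptr=5 lookahead=- remaining=[- ( id + ( id ) ) $]
Step 11: reduce F->num. Stack=[E + F] ptr=5 lookahead=- remaining=[- ( id + ( id ) ) $]
Step 12: reduce T->F. Stack=[E + T] ptr=5 lookahead=- remaining=[- ( id + ( id ) ) $]
Step 13: reduce E->E + T. Stack=[E] ptr=5 lookahead=- remaining=[- ( id + ( id ) ) $]
Step 14: shift -. Stack=[E -] ptr=6 lookahead=( remaining=[( id + ( id ) ) $]
Step 15: shift (. Stack=[E - (] ptr=7 lookahead=id remaining=[id + ( id ) ) $]
Step 16: shift id. Stack=[E - ( id] ptr=8 lookahead=+ remaining=[+ ( id ) ) $]
Step 17: reduce F->id. Stack=[E - ( F] ptr=8 lookahead=+ remaining=[+ ( id ) ) $]
Step 18: reduce T->F. Stack=[E - ( T] ptr=8 lookahead=+ remaining=[+ ( id ) ) $]
Step 19: reduce E->T. Stack=[E - ( E] ptr=8 lookahead=+ remaining=[+ ( id ) ) $]
Step 20: shift +. Stack=[E - ( E +] ptr=9 lookahead=( remaining=[( id ) ) $]
Step 21: shift (. Stack=[E - ( E + (] ptr=10 lookahead=id remaining=[id ) ) $]
Step 22: shift id. Stack=[E - ( E + ( id] ptr=11 lookahead=) remaining=[) ) $]
Step 23: reduce F->id. Stack=[E - ( E + ( F] ptr=11 lookahead=) remaining=[) ) $]
Step 24: reduce T->F. Stack=[E - ( E + ( T] ptr=11 lookahead=) remaining=[) ) $]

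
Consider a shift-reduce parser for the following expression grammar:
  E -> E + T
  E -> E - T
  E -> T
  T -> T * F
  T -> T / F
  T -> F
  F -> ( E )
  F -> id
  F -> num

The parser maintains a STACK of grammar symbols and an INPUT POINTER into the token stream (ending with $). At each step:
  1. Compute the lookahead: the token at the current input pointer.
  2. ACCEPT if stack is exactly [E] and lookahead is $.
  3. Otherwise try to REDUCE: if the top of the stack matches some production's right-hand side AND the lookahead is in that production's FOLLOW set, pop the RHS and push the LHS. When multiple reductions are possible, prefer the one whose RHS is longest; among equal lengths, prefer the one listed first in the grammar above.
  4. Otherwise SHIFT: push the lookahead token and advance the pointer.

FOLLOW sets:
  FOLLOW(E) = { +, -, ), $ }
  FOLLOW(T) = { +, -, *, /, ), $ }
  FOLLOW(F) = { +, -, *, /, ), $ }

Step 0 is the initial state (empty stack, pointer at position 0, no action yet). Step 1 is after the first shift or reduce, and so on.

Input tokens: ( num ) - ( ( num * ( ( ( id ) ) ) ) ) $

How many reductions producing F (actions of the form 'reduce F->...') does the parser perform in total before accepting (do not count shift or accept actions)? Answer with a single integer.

Step 1: shift (. Stack=[(] ptr=1 lookahead=num remaining=[num ) - ( ( num * ( ( ( id ) ) ) ) ) $]
Step 2: shift num. Stack=[( num] ptr=2 lookahead=) remaining=[) - ( ( num * ( ( ( id ) ) ) ) ) $]
Step 3: reduce F->num. Stack=[( F] ptr=2 lookahead=) remaining=[) - ( ( num * ( ( ( id ) ) ) ) ) $]
Step 4: reduce T->F. Stack=[( T] ptr=2 lookahead=) remaining=[) - ( ( num * ( ( ( id ) ) ) ) ) $]
Step 5: reduce E->T. Stack=[( E] ptr=2 lookahead=) remaining=[) - ( ( num * ( ( ( id ) ) ) ) ) $]
Step 6: shift ). Stack=[( E )] ptr=3 lookahead=- remaining=[- ( ( num * ( ( ( id ) ) ) ) ) $]
Step 7: reduce F->( E ). Stack=[F] ptr=3 lookahead=- remaining=[- ( ( num * ( ( ( id ) ) ) ) ) $]
Step 8: reduce T->F. Stack=[T] ptr=3 lookahead=- remaining=[- ( ( num * ( ( ( id ) ) ) ) ) $]
Step 9: reduce E->T. Stack=[E] ptr=3 lookahead=- remaining=[- ( ( num * ( ( ( id ) ) ) ) ) $]
Step 10: shift -. Stack=[E -] ptr=4 lookahead=( remaining=[( ( num * ( ( ( id ) ) ) ) ) $]
Step 11: shift (. Stack=[E - (] ptr=5 lookahead=( remaining=[( num * ( ( ( id ) ) ) ) ) $]
Step 12: shift (. Stack=[E - ( (] ptr=6 lookahead=num remaining=[num * ( ( ( id ) ) ) ) ) $]
Step 13: shift num. Stack=[E - ( ( num] ptr=7 lookahead=* remaining=[* ( ( ( id ) ) ) ) ) $]
Step 14: reduce F->num. Stack=[E - ( ( F] ptr=7 lookahead=* remaining=[* ( ( ( id ) ) ) ) ) $]
Step 15: reduce T->F. Stack=[E - ( ( T] ptr=7 lookahead=* remaining=[* ( ( ( id ) ) ) ) ) $]
Step 16: shift *. Stack=[E - ( ( T *] ptr=8 lookahead=( remaining=[( ( ( id ) ) ) ) ) $]
Step 17: shift (. Stack=[E - ( ( T * (] ptr=9 lookahead=( remaining=[( ( id ) ) ) ) ) $]
Step 18: shift (. Stack=[E - ( ( T * ( (] ptr=10 lookahead=( remaining=[( id ) ) ) ) ) $]
Step 19: shift (. Stack=[E - ( ( T * ( ( (] ptr=11 lookahead=id remaining=[id ) ) ) ) ) $]
Step 20: shift id. Stack=[E - ( ( T * ( ( ( id] ptr=12 lookahead=) remaining=[) ) ) ) ) $]
Step 21: reduce F->id. Stack=[E - ( ( T * ( ( ( F] ptr=12 lookahead=) remaining=[) ) ) ) ) $]
Step 22: reduce T->F. Stack=[E - ( ( T * ( ( ( T] ptr=12 lookahead=) remaining=[) ) ) ) ) $]
Step 23: reduce E->T. Stack=[E - ( ( T * ( ( ( E] ptr=12 lookahead=) remaining=[) ) ) ) ) $]
Step 24: shift ). Stack=[E - ( ( T * ( ( ( E )] ptr=13 lookahead=) remaining=[) ) ) ) $]
Step 25: reduce F->( E ). Stack=[E - ( ( T * ( ( F] ptr=13 lookahead=) remaining=[) ) ) ) $]
Step 26: reduce T->F. Stack=[E - ( ( T * ( ( T] ptr=13 lookahead=) remaining=[) ) ) ) $]
Step 27: reduce E->T. Stack=[E - ( ( T * ( ( E] ptr=13 lookahead=) remaining=[) ) ) ) $]
Step 28: shift ). Stack=[E - ( ( T * ( ( E )] ptr=14 lookahead=) remaining=[) ) ) $]
Step 29: reduce F->( E ). Stack=[E - ( ( T * ( F] ptr=14 lookahead=) remaining=[) ) ) $]
Step 30: reduce T->F. Stack=[E - ( ( T * ( T] ptr=14 lookahead=) remaining=[) ) ) $]
Step 31: reduce E->T. Stack=[E - ( ( T * ( E] ptr=14 lookahead=) remaining=[) ) ) $]
Step 32: shift ). Stack=[E - ( ( T * ( E )] ptr=15 lookahead=) remaining=[) ) $]
Step 33: reduce F->( E ). Stack=[E - ( ( T * F] ptr=15 lookahead=) remaining=[) ) $]
Step 34: reduce T->T * F. Stack=[E - ( ( T] ptr=15 lookahead=) remaining=[) ) $]
Step 35: reduce E->T. Stack=[E - ( ( E] ptr=15 lookahead=) remaining=[) ) $]
Step 36: shift ). Stack=[E - ( ( E )] ptr=16 lookahead=) remaining=[) $]
Step 37: reduce F->( E ). Stack=[E - ( F] ptr=16 lookahead=) remaining=[) $]
Step 38: reduce T->F. Stack=[E - ( T] ptr=16 lookahead=) remaining=[) $]
Step 39: reduce E->T. Stack=[E - ( E] ptr=16 lookahead=) remaining=[) $]
Step 40: shift ). Stack=[E - ( E )] ptr=17 lookahead=$ remaining=[$]
Step 41: reduce F->( E ). Stack=[E - F] ptr=17 lookahead=$ remaining=[$]
Step 42: reduce T->F. Stack=[E - T] ptr=17 lookahead=$ remaining=[$]
Step 43: reduce E->E - T. Stack=[E] ptr=17 lookahead=$ remaining=[$]
Step 44: accept. Stack=[E] ptr=17 lookahead=$ remaining=[$]

Answer: 9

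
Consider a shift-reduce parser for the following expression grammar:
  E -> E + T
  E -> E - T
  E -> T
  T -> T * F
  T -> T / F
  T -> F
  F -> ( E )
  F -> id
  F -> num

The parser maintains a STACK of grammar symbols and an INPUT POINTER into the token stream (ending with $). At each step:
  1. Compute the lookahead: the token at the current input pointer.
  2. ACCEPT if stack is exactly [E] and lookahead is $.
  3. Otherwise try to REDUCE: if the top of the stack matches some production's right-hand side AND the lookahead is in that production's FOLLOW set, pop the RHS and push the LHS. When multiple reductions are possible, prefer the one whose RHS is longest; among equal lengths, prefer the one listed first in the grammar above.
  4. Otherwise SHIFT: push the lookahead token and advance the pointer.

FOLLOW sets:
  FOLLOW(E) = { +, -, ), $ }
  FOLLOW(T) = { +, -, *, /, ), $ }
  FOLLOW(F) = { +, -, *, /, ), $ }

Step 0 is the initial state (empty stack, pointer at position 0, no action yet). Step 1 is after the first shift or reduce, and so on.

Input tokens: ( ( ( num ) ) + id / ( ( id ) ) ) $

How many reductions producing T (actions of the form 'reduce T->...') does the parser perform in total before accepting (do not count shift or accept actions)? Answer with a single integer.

Step 1: shift (. Stack=[(] ptr=1 lookahead=( remaining=[( ( num ) ) + id / ( ( id ) ) ) $]
Step 2: shift (. Stack=[( (] ptr=2 lookahead=( remaining=[( num ) ) + id / ( ( id ) ) ) $]
Step 3: shift (. Stack=[( ( (] ptr=3 lookahead=num remaining=[num ) ) + id / ( ( id ) ) ) $]
Step 4: shift num. Stack=[( ( ( num] ptr=4 lookahead=) remaining=[) ) + id / ( ( id ) ) ) $]
Step 5: reduce F->num. Stack=[( ( ( F] ptr=4 lookahead=) remaining=[) ) + id / ( ( id ) ) ) $]
Step 6: reduce T->F. Stack=[( ( ( T] ptr=4 lookahead=) remaining=[) ) + id / ( ( id ) ) ) $]
Step 7: reduce E->T. Stack=[( ( ( E] ptr=4 lookahead=) remaining=[) ) + id / ( ( id ) ) ) $]
Step 8: shift ). Stack=[( ( ( E )] ptr=5 lookahead=) remaining=[) + id / ( ( id ) ) ) $]
Step 9: reduce F->( E ). Stack=[( ( F] ptr=5 lookahead=) remaining=[) + id / ( ( id ) ) ) $]
Step 10: reduce T->F. Stack=[( ( T] ptr=5 lookahead=) remaining=[) + id / ( ( id ) ) ) $]
Step 11: reduce E->T. Stack=[( ( E] ptr=5 lookahead=) remaining=[) + id / ( ( id ) ) ) $]
Step 12: shift ). Stack=[( ( E )] ptr=6 lookahead=+ remaining=[+ id / ( ( id ) ) ) $]
Step 13: reduce F->( E ). Stack=[( F] ptr=6 lookahead=+ remaining=[+ id / ( ( id ) ) ) $]
Step 14: reduce T->F. Stack=[( T] ptr=6 lookahead=+ remaining=[+ id / ( ( id ) ) ) $]
Step 15: reduce E->T. Stack=[( E] ptr=6 lookahead=+ remaining=[+ id / ( ( id ) ) ) $]
Step 16: shift +. Stack=[( E +] ptr=7 lookahead=id remaining=[id / ( ( id ) ) ) $]
Step 17: shift id. Stack=[( E + id] ptr=8 lookahead=/ remaining=[/ ( ( id ) ) ) $]
Step 18: reduce F->id. Stack=[( E + F] ptr=8 lookahead=/ remaining=[/ ( ( id ) ) ) $]
Step 19: reduce T->F. Stack=[( E + T] ptr=8 lookahead=/ remaining=[/ ( ( id ) ) ) $]
Step 20: shift /. Stack=[( E + T /] ptr=9 lookahead=( remaining=[( ( id ) ) ) $]
Step 21: shift (. Stack=[( E + T / (] ptr=10 lookahead=( remaining=[( id ) ) ) $]
Step 22: shift (. Stack=[( E + T / ( (] ptr=11 lookahead=id remaining=[id ) ) ) $]
Step 23: shift id. Stack=[( E + T / ( ( id] ptr=12 lookahead=) remaining=[) ) ) $]
Step 24: reduce F->id. Stack=[( E + T / ( ( F] ptr=12 lookahead=) remaining=[) ) ) $]
Step 25: reduce T->F. Stack=[( E + T / ( ( T] ptr=12 lookahead=) remaining=[) ) ) $]
Step 26: reduce E->T. Stack=[( E + T / ( ( E] ptr=12 lookahead=) remaining=[) ) ) $]
Step 27: shift ). Stack=[( E + T / ( ( E )] ptr=13 lookahead=) remaining=[) ) $]
Step 28: reduce F->( E ). Stack=[( E + T / ( F] ptr=13 lookahead=) remaining=[) ) $]
Step 29: reduce T->F. Stack=[( E + T / ( T] ptr=13 lookahead=) remaining=[) ) $]
Step 30: reduce E->T. Stack=[( E + T / ( E] ptr=13 lookahead=) remaining=[) ) $]
Step 31: shift ). Stack=[( E + T / ( E )] ptr=14 lookahead=) remaining=[) $]
Step 32: reduce F->( E ). Stack=[( E + T / F] ptr=14 lookahead=) remaining=[) $]
Step 33: reduce T->T / F. Stack=[( E + T] ptr=14 lookahead=) remaining=[) $]
Step 34: reduce E->E + T. Stack=[( E] ptr=14 lookahead=) remaining=[) $]
Step 35: shift ). Stack=[( E )] ptr=15 lookahead=$ remaining=[$]
Step 36: reduce F->( E ). Stack=[F] ptr=15 lookahead=$ remaining=[$]
Step 37: reduce T->F. Stack=[T] ptr=15 lookahead=$ remaining=[$]
Step 38: reduce E->T. Stack=[E] ptr=15 lookahead=$ remaining=[$]
Step 39: accept. Stack=[E] ptr=15 lookahead=$ remaining=[$]

Answer: 8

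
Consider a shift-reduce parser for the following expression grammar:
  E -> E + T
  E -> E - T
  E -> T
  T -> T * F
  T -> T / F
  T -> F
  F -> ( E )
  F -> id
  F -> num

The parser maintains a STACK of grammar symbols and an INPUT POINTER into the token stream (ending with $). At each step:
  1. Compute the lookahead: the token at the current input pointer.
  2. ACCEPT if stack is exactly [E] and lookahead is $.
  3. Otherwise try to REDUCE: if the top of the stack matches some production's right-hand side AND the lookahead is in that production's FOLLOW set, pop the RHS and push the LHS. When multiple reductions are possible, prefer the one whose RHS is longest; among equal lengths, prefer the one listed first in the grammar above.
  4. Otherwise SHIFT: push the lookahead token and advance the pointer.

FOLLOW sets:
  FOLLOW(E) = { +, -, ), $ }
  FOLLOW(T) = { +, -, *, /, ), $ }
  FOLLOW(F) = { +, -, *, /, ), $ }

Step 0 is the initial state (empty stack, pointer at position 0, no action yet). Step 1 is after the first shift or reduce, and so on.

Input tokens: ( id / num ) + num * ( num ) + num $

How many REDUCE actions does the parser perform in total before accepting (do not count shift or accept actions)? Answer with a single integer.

Answer: 19

Derivation:
Step 1: shift (. Stack=[(] ptr=1 lookahead=id remaining=[id / num ) + num * ( num ) + num $]
Step 2: shift id. Stack=[( id] ptr=2 lookahead=/ remaining=[/ num ) + num * ( num ) + num $]
Step 3: reduce F->id. Stack=[( F] ptr=2 lookahead=/ remaining=[/ num ) + num * ( num ) + num $]
Step 4: reduce T->F. Stack=[( T] ptr=2 lookahead=/ remaining=[/ num ) + num * ( num ) + num $]
Step 5: shift /. Stack=[( T /] ptr=3 lookahead=num remaining=[num ) + num * ( num ) + num $]
Step 6: shift num. Stack=[( T / num] ptr=4 lookahead=) remaining=[) + num * ( num ) + num $]
Step 7: reduce F->num. Stack=[( T / F] ptr=4 lookahead=) remaining=[) + num * ( num ) + num $]
Step 8: reduce T->T / F. Stack=[( T] ptr=4 lookahead=) remaining=[) + num * ( num ) + num $]
Step 9: reduce E->T. Stack=[( E] ptr=4 lookahead=) remaining=[) + num * ( num ) + num $]
Step 10: shift ). Stack=[( E )] ptr=5 lookahead=+ remaining=[+ num * ( num ) + num $]
Step 11: reduce F->( E ). Stack=[F] ptr=5 lookahead=+ remaining=[+ num * ( num ) + num $]
Step 12: reduce T->F. Stack=[T] ptr=5 lookahead=+ remaining=[+ num * ( num ) + num $]
Step 13: reduce E->T. Stack=[E] ptr=5 lookahead=+ remaining=[+ num * ( num ) + num $]
Step 14: shift +. Stack=[E +] ptr=6 lookahead=num remaining=[num * ( num ) + num $]
Step 15: shift num. Stack=[E + num] ptr=7 lookahead=* remaining=[* ( num ) + num $]
Step 16: reduce F->num. Stack=[E + F] ptr=7 lookahead=* remaining=[* ( num ) + num $]
Step 17: reduce T->F. Stack=[E + T] ptr=7 lookahead=* remaining=[* ( num ) + num $]
Step 18: shift *. Stack=[E + T *] ptr=8 lookahead=( remaining=[( num ) + num $]
Step 19: shift (. Stack=[E + T * (] ptr=9 lookahead=num remaining=[num ) + num $]
Step 20: shift num. Stack=[E + T * ( num] ptr=10 lookahead=) remaining=[) + num $]
Step 21: reduce F->num. Stack=[E + T * ( F] ptr=10 lookahead=) remaining=[) + num $]
Step 22: reduce T->F. Stack=[E + T * ( T] ptr=10 lookahead=) remaining=[) + num $]
Step 23: reduce E->T. Stack=[E + T * ( E] ptr=10 lookahead=) remaining=[) + num $]
Step 24: shift ). Stack=[E + T * ( E )] ptr=11 lookahead=+ remaining=[+ num $]
Step 25: reduce F->( E ). Stack=[E + T * F] ptr=11 lookahead=+ remaining=[+ num $]
Step 26: reduce T->T * F. Stack=[E + T] ptr=11 lookahead=+ remaining=[+ num $]
Step 27: reduce E->E + T. Stack=[E] ptr=11 lookahead=+ remaining=[+ num $]
Step 28: shift +. Stack=[E +] ptr=12 lookahead=num remaining=[num $]
Step 29: shift num. Stack=[E + num] ptr=13 lookahead=$ remaining=[$]
Step 30: reduce F->num. Stack=[E + F] ptr=13 lookahead=$ remaining=[$]
Step 31: reduce T->F. Stack=[E + T] ptr=13 lookahead=$ remaining=[$]
Step 32: reduce E->E + T. Stack=[E] ptr=13 lookahead=$ remaining=[$]
Step 33: accept. Stack=[E] ptr=13 lookahead=$ remaining=[$]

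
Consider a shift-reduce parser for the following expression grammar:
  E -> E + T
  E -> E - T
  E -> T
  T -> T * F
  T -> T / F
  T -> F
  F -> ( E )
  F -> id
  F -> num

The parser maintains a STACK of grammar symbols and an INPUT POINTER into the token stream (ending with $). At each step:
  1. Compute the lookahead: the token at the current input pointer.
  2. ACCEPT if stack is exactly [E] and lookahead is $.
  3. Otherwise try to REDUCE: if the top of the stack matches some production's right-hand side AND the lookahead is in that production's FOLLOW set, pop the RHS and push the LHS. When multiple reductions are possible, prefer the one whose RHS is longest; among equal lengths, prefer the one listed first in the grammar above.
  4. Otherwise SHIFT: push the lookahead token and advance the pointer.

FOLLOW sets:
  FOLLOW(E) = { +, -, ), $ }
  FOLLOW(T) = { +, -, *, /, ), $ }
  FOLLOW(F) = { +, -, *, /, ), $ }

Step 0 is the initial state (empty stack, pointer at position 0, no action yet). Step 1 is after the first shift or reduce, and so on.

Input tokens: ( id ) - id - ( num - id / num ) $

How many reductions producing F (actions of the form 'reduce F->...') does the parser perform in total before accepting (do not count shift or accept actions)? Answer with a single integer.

Step 1: shift (. Stack=[(] ptr=1 lookahead=id remaining=[id ) - id - ( num - id / num ) $]
Step 2: shift id. Stack=[( id] ptr=2 lookahead=) remaining=[) - id - ( num - id / num ) $]
Step 3: reduce F->id. Stack=[( F] ptr=2 lookahead=) remaining=[) - id - ( num - id / num ) $]
Step 4: reduce T->F. Stack=[( T] ptr=2 lookahead=) remaining=[) - id - ( num - id / num ) $]
Step 5: reduce E->T. Stack=[( E] ptr=2 lookahead=) remaining=[) - id - ( num - id / num ) $]
Step 6: shift ). Stack=[( E )] ptr=3 lookahead=- remaining=[- id - ( num - id / num ) $]
Step 7: reduce F->( E ). Stack=[F] ptr=3 lookahead=- remaining=[- id - ( num - id / num ) $]
Step 8: reduce T->F. Stack=[T] ptr=3 lookahead=- remaining=[- id - ( num - id / num ) $]
Step 9: reduce E->T. Stack=[E] ptr=3 lookahead=- remaining=[- id - ( num - id / num ) $]
Step 10: shift -. Stack=[E -] ptr=4 lookahead=id remaining=[id - ( num - id / num ) $]
Step 11: shift id. Stack=[E - id] ptr=5 lookahead=- remaining=[- ( num - id / num ) $]
Step 12: reduce F->id. Stack=[E - F] ptr=5 lookahead=- remaining=[- ( num - id / num ) $]
Step 13: reduce T->F. Stack=[E - T] ptr=5 lookahead=- remaining=[- ( num - id / num ) $]
Step 14: reduce E->E - T. Stack=[E] ptr=5 lookahead=- remaining=[- ( num - id / num ) $]
Step 15: shift -. Stack=[E -] ptr=6 lookahead=( remaining=[( num - id / num ) $]
Step 16: shift (. Stack=[E - (] ptr=7 lookahead=num remaining=[num - id / num ) $]
Step 17: shift num. Stack=[E - ( num] ptr=8 lookahead=- remaining=[- id / num ) $]
Step 18: reduce F->num. Stack=[E - ( F] ptr=8 lookahead=- remaining=[- id / num ) $]
Step 19: reduce T->F. Stack=[E - ( T] ptr=8 lookahead=- remaining=[- id / num ) $]
Step 20: reduce E->T. Stack=[E - ( E] ptr=8 lookahead=- remaining=[- id / num ) $]
Step 21: shift -. Stack=[E - ( E -] ptr=9 lookahead=id remaining=[id / num ) $]
Step 22: shift id. Stack=[E - ( E - id] ptr=10 lookahead=/ remaining=[/ num ) $]
Step 23: reduce F->id. Stack=[E - ( E - F] ptr=10 lookahead=/ remaining=[/ num ) $]
Step 24: reduce T->F. Stack=[E - ( E - T] ptr=10 lookahead=/ remaining=[/ num ) $]
Step 25: shift /. Stack=[E - ( E - T /] ptr=11 lookahead=num remaining=[num ) $]
Step 26: shift num. Stack=[E - ( E - T / num] ptr=12 lookahead=) remaining=[) $]
Step 27: reduce F->num. Stack=[E - ( E - T / F] ptr=12 lookahead=) remaining=[) $]
Step 28: reduce T->T / F. Stack=[E - ( E - T] ptr=12 lookahead=) remaining=[) $]
Step 29: reduce E->E - T. Stack=[E - ( E] ptr=12 lookahead=) remaining=[) $]
Step 30: shift ). Stack=[E - ( E )] ptr=13 lookahead=$ remaining=[$]
Step 31: reduce F->( E ). Stack=[E - F] ptr=13 lookahead=$ remaining=[$]
Step 32: reduce T->F. Stack=[E - T] ptr=13 lookahead=$ remaining=[$]
Step 33: reduce E->E - T. Stack=[E] ptr=13 lookahead=$ remaining=[$]
Step 34: accept. Stack=[E] ptr=13 lookahead=$ remaining=[$]

Answer: 7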